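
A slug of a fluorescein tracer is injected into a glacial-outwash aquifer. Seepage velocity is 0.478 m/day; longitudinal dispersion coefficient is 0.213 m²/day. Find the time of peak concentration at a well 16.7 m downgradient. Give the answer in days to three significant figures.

34.0 days

For the 1D instantaneous-source solution, setting ∂C/∂t = 0 at fixed x gives v²t² + 2Dt − x² = 0, so t = (√(D² + v²x²) − D)/v².
√(D² + v²x²) = √(0.213² + 0.478² × 16.7²) = 7.985; v² = 0.228484.
t = (7.985 − 0.213)/0.228484 = 34.0 days (vs. the pure-advection estimate x/v = 34.9 d).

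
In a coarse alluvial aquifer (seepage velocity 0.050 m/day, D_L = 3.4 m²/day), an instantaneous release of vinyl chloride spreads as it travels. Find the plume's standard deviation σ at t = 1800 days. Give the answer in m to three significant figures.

111 m

Dispersive spreading gives a Gaussian with σ² = 2Dt; advection only shifts the center.
σ = √(2 × 3.4 × 1800) = 111 m.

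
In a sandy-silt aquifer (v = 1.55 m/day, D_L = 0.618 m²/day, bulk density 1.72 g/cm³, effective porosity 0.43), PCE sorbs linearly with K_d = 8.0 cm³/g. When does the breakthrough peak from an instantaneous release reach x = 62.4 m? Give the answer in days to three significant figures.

1320 days

Retardation factor R = 1 + ρ_b·K_d/n = 1 + 1.72 × 8.0/0.43 = 33.00.
Sorption retards both mechanisms: v_R = v/R = 0.04697 m/day, D_R = D/R = 0.01873 m²/day.
Peak time from v_R²t² + 2D_R t − x² = 0: t = (√(D_R² + v_R²x²) − D_R)/v_R².
√(D_R² + v_R²x²) = √(0.01873² + 0.04697² × 62.4²) = 2.931; v_R² = 0.002206.
t = (2.931 − 0.01873)/0.002206 = 1320 days.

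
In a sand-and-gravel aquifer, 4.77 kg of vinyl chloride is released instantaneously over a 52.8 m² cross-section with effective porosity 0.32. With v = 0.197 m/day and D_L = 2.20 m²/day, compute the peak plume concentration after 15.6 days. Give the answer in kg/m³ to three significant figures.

0.0136 kg/m³

The peak of an instantaneous 1D plume sits at x = vt; there the Gaussian factor is 1 and C_max = M/(n_e·A·√(4πDt)), where n_e·A is the pore area the mass is dissolved in.
√(4πDt) = √(4π × 2.20 × 15.6) = 20.77 m, so C_max = 4.77/(0.32 × 52.8 × 20.77) = 0.0136 kg/m³.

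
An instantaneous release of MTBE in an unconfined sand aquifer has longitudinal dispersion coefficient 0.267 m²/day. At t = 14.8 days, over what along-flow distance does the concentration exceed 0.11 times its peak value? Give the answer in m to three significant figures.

The plume is Gaussian with σ = √(2Dt) = √(2 × 0.267 × 14.8) = 2.811 m.
C/C_peak = exp(−Δx²/(2σ²)) = 0.11 ⇒ Δx = σ·√(−2 ln 0.11) = 2.811 × 2.101 = 5.906 m.
Width = 2Δx = 11.8 m.

11.8 m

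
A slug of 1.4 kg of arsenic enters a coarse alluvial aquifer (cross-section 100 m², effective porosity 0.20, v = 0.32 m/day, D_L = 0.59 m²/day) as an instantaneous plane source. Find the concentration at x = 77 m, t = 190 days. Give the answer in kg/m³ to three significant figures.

For an instantaneous plane source, C(x,t) = M/(n_e·A·√(4πDt)) · exp(−(x−vt)²/(4Dt)), with n_e·A the pore (flow) area.
Plume center vt = 0.32 × 190 = 60.8 m, so the well at 77 m is 16.2 m downgradient of the peak.
√(4πDt) = 37.53 m, giving peak height M/(n_e·A·√(4πDt)) = 1.4/(0.20 × 100 × 37.53) = 0.001865 kg/m³.
(x−vt)²/(4Dt) = (16.2)²/(4 × 0.59 × 190) = 0.5853; exp(−0.5853) = 0.5569.
C = 0.001865 × 0.5569 = 0.00104 kg/m³.

0.00104 kg/m³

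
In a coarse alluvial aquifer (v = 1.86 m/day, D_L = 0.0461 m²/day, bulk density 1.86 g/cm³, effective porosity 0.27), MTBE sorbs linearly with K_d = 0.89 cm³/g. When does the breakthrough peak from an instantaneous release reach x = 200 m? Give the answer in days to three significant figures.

767 days

Retardation factor R = 1 + ρ_b·K_d/n = 1 + 1.86 × 0.89/0.27 = 7.131.
Sorption retards both mechanisms: v_R = v/R = 0.2608 m/day, D_R = D/R = 0.006465 m²/day.
Peak time from v_R²t² + 2D_R t − x² = 0: t = (√(D_R² + v_R²x²) − D_R)/v_R².
√(D_R² + v_R²x²) = √(0.006465² + 0.2608² × 200²) = 52.16; v_R² = 0.06802.
t = (52.16 − 0.006465)/0.06802 = 767 days.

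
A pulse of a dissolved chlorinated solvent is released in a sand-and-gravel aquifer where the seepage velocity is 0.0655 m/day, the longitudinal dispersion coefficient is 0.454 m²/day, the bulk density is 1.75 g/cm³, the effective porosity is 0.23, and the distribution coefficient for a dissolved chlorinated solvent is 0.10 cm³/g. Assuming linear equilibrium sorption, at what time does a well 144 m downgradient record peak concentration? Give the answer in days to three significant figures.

3690 days

Retardation factor R = 1 + ρ_b·K_d/n = 1 + 1.75 × 0.10/0.23 = 1.761.
Sorption retards both mechanisms: v_R = v/R = 0.03719 m/day, D_R = D/R = 0.2578 m²/day.
Peak time from v_R²t² + 2D_R t − x² = 0: t = (√(D_R² + v_R²x²) − D_R)/v_R².
√(D_R² + v_R²x²) = √(0.2578² + 0.03719² × 144²) = 5.362; v_R² = 0.001383.
t = (5.362 − 0.2578)/0.001383 = 3690 days.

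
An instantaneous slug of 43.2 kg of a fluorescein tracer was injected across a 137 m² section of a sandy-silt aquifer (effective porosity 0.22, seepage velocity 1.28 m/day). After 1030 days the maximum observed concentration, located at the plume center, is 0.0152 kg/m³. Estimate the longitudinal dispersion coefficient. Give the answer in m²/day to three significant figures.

At the plume center C_max = M/(n_e·A·√(4πDt)), so D = M²/(4πt·(n_e·A·C_max)²).
n_e·A·C_max = 0.22 × 137 × 0.0152 = 0.4581 kg/m.
D = 43.2²/(4π × 1030 × 0.4581²) = 0.687 m²/day.

0.687 m²/day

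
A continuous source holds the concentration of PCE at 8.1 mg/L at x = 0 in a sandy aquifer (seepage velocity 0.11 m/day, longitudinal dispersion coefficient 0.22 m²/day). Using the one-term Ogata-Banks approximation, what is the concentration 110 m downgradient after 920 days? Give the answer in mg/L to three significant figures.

2.68 mg/L

For a continuous step input, C/C₀ ≈ ½·erfc((x−vt)/(2√(Dt))).
vt = 0.11 × 920 = 101.2 m and 2√(Dt) = 2√(0.22 × 920) = 28.45 m.
Argument (x−vt)/(2√(Dt)) = (110 − 101.2)/28.45 = 0.3093; ½·erfc(0.3093) = 0.3309.
C = 8.1 × 0.3309 = 2.68 mg/L.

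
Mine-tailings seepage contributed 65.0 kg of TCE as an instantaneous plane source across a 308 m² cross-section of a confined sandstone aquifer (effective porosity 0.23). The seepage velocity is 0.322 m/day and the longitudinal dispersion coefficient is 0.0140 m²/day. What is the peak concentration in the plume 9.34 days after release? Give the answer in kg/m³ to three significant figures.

0.716 kg/m³

The peak of an instantaneous 1D plume sits at x = vt; there the Gaussian factor is 1 and C_max = M/(n_e·A·√(4πDt)), where n_e·A is the pore area the mass is dissolved in.
√(4πDt) = √(4π × 0.0140 × 9.34) = 1.282 m, so C_max = 65.0/(0.23 × 308 × 1.282) = 0.716 kg/m³.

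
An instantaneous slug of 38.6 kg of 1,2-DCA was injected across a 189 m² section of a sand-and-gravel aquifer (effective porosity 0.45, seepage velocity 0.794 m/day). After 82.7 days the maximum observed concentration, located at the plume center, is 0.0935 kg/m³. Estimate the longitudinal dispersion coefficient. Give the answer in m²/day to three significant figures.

At the plume center C_max = M/(n_e·A·√(4πDt)), so D = M²/(4πt·(n_e·A·C_max)²).
n_e·A·C_max = 0.45 × 189 × 0.0935 = 7.952 kg/m.
D = 38.6²/(4π × 82.7 × 7.952²) = 0.0227 m²/day.

0.0227 m²/day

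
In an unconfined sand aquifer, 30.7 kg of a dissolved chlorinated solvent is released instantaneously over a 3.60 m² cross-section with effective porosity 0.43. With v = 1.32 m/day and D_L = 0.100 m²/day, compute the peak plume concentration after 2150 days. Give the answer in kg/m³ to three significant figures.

0.382 kg/m³

The peak of an instantaneous 1D plume sits at x = vt; there the Gaussian factor is 1 and C_max = M/(n_e·A·√(4πDt)), where n_e·A is the pore area the mass is dissolved in.
√(4πDt) = √(4π × 0.100 × 2150) = 51.98 m, so C_max = 30.7/(0.43 × 3.60 × 51.98) = 0.382 kg/m³.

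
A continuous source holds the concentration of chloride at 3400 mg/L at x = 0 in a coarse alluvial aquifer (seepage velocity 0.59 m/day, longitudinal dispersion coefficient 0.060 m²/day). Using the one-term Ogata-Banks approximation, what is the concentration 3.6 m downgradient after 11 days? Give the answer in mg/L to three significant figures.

For a continuous step input, C/C₀ ≈ ½·erfc((x−vt)/(2√(Dt))).
vt = 0.59 × 11 = 6.49 m and 2√(Dt) = 2√(0.060 × 11) = 1.625 m.
Argument (x−vt)/(2√(Dt)) = (3.6 − 6.49)/1.625 = -1.778; ½·erfc(-1.778) = 0.9940.
C = 3400 × 0.9940 = 3380 mg/L.

3380 mg/L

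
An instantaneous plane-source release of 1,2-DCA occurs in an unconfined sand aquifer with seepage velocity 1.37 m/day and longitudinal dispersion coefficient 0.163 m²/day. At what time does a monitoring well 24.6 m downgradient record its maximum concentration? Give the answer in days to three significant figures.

17.9 days

For the 1D instantaneous-source solution, setting ∂C/∂t = 0 at fixed x gives v²t² + 2Dt − x² = 0, so t = (√(D² + v²x²) − D)/v².
√(D² + v²x²) = √(0.163² + 1.37² × 24.6²) = 33.70; v² = 1.8769.
t = (33.70 − 0.163)/1.8769 = 17.9 days (vs. the pure-advection estimate x/v = 18.0 d).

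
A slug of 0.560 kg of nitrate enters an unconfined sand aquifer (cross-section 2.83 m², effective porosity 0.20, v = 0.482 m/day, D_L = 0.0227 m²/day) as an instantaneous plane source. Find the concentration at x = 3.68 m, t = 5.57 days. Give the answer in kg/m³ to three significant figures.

For an instantaneous plane source, C(x,t) = M/(n_e·A·√(4πDt)) · exp(−(x−vt)²/(4Dt)), with n_e·A the pore (flow) area.
Plume center vt = 0.482 × 5.57 = 2.68474 m, so the well at 3.68 m is 0.99526 m downgradient of the peak.
√(4πDt) = 1.261 m, giving peak height M/(n_e·A·√(4πDt)) = 0.560/(0.20 × 2.83 × 1.261) = 0.7846 kg/m³.
(x−vt)²/(4Dt) = (0.99526)²/(4 × 0.0227 × 5.57) = 1.959; exp(−1.959) = 0.1410.
C = 0.7846 × 0.1410 = 0.111 kg/m³.

0.111 kg/m³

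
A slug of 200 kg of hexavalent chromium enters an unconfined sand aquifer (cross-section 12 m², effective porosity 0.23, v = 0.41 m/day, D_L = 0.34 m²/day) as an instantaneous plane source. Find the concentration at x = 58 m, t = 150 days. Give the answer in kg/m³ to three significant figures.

2.70 kg/m³

For an instantaneous plane source, C(x,t) = M/(n_e·A·√(4πDt)) · exp(−(x−vt)²/(4Dt)), with n_e·A the pore (flow) area.
Plume center vt = 0.41 × 150 = 61.5 m, so the well at 58 m is 3.5 m upgradient of the peak.
√(4πDt) = 25.32 m, giving peak height M/(n_e·A·√(4πDt)) = 200/(0.23 × 12 × 25.32) = 2.862 kg/m³.
(x−vt)²/(4Dt) = (-3.5)²/(4 × 0.34 × 150) = 0.06005; exp(−0.06005) = 0.9417.
C = 2.862 × 0.9417 = 2.70 kg/m³.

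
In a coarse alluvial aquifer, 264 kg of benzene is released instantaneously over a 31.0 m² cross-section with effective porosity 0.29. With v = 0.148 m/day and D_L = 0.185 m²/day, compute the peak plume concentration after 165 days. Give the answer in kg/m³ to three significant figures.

The peak of an instantaneous 1D plume sits at x = vt; there the Gaussian factor is 1 and C_max = M/(n_e·A·√(4πDt)), where n_e·A is the pore area the mass is dissolved in.
√(4πDt) = √(4π × 0.185 × 165) = 19.59 m, so C_max = 264/(0.29 × 31.0 × 19.59) = 1.50 kg/m³.

1.50 kg/m³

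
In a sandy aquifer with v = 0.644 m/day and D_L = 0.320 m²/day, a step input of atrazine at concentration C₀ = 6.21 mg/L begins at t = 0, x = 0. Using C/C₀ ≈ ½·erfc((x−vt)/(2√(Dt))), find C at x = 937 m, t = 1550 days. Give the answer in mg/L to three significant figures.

6.05 mg/L

For a continuous step input, C/C₀ ≈ ½·erfc((x−vt)/(2√(Dt))).
vt = 0.644 × 1550 = 998.2 m and 2√(Dt) = 2√(0.320 × 1550) = 44.54 m.
Argument (x−vt)/(2√(Dt)) = (937 − 998.2)/44.54 = -1.374; ½·erfc(-1.374) = 0.9740.
C = 6.21 × 0.9740 = 6.05 mg/L.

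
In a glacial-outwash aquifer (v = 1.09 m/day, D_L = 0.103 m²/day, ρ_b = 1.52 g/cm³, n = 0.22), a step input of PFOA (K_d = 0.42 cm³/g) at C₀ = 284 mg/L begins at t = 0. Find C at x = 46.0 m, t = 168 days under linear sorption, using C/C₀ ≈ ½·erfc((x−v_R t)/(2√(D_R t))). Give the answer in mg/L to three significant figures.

Retardation factor R = 1 + ρ_b·K_d/n = 1 + 1.52 × 0.42/0.22 = 3.902.
Sorption retards both mechanisms: v_R = v/R = 0.2793 m/day, D_R = D/R = 0.02640 m²/day.
v_R·t = 0.2793 × 168 = 46.9224 m; 2√(D_R t) = 4.212 m; argument = (46.0 − 46.9224)/4.212 = -0.2190.
C = C₀ × ½·erfc(-0.2190) = 284 × 0.6216 = 177 mg/L.

177 mg/L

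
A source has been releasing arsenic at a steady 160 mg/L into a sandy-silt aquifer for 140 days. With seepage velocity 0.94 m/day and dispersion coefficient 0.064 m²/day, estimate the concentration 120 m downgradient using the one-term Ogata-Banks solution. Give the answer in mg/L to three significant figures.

160 mg/L

For a continuous step input, C/C₀ ≈ ½·erfc((x−vt)/(2√(Dt))).
vt = 0.94 × 140 = 131.6 m and 2√(Dt) = 2√(0.064 × 140) = 5.987 m.
Argument (x−vt)/(2√(Dt)) = (120 − 131.6)/5.987 = -1.938; ½·erfc(-1.938) = 0.9969.
C = 160 × 0.9969 = 160 mg/L.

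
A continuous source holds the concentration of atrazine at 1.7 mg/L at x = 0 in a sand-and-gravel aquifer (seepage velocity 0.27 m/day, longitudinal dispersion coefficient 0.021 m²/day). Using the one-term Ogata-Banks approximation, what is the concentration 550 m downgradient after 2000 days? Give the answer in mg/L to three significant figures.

0.234 mg/L

For a continuous step input, C/C₀ ≈ ½·erfc((x−vt)/(2√(Dt))).
vt = 0.27 × 2000 = 540 m and 2√(Dt) = 2√(0.021 × 2000) = 12.96 m.
Argument (x−vt)/(2√(Dt)) = (550 − 540)/12.96 = 0.7716; ½·erfc(0.7716) = 0.1376.
C = 1.7 × 0.1376 = 0.234 mg/L.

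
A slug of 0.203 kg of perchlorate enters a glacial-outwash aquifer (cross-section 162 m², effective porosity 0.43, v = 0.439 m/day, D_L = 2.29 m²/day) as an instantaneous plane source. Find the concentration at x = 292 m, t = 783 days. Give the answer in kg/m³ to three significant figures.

For an instantaneous plane source, C(x,t) = M/(n_e·A·√(4πDt)) · exp(−(x−vt)²/(4Dt)), with n_e·A the pore (flow) area.
Plume center vt = 0.439 × 783 = 343.737 m, so the well at 292 m is 51.737 m upgradient of the peak.
√(4πDt) = 150.1 m, giving peak height M/(n_e·A·√(4πDt)) = 0.203/(0.43 × 162 × 150.1) = 1.941e-05 kg/m³.
(x−vt)²/(4Dt) = (-51.737)²/(4 × 2.29 × 783) = 0.3732; exp(−0.3732) = 0.6885.
C = 1.941e-05 × 0.6885 = 1.34e-05 kg/m³.

1.34e-05 kg/m³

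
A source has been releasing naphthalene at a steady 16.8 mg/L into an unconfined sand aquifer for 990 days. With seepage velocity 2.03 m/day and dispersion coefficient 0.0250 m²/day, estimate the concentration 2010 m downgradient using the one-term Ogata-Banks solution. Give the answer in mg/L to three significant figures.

8.11 mg/L

For a continuous step input, C/C₀ ≈ ½·erfc((x−vt)/(2√(Dt))).
vt = 2.03 × 990 = 2009.7 m and 2√(Dt) = 2√(0.0250 × 990) = 9.950 m.
Argument (x−vt)/(2√(Dt)) = (2010 − 2009.7)/9.950 = 0.03015; ½·erfc(0.03015) = 0.4830.
C = 16.8 × 0.4830 = 8.11 mg/L.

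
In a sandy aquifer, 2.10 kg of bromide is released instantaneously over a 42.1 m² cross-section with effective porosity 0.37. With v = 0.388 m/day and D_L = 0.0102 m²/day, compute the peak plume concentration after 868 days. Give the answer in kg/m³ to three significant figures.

The peak of an instantaneous 1D plume sits at x = vt; there the Gaussian factor is 1 and C_max = M/(n_e·A·√(4πDt)), where n_e·A is the pore area the mass is dissolved in.
√(4πDt) = √(4π × 0.0102 × 868) = 10.55 m, so C_max = 2.10/(0.37 × 42.1 × 10.55) = 0.0128 kg/m³.

0.0128 kg/m³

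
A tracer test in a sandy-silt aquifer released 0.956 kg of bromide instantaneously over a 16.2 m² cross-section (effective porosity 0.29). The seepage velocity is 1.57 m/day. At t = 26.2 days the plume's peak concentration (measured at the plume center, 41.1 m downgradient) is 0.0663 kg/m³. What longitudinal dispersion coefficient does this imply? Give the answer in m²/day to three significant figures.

0.0286 m²/day

At the plume center C_max = M/(n_e·A·√(4πDt)), so D = M²/(4πt·(n_e·A·C_max)²).
n_e·A·C_max = 0.29 × 16.2 × 0.0663 = 0.3115 kg/m.
D = 0.956²/(4π × 26.2 × 0.3115²) = 0.0286 m²/day.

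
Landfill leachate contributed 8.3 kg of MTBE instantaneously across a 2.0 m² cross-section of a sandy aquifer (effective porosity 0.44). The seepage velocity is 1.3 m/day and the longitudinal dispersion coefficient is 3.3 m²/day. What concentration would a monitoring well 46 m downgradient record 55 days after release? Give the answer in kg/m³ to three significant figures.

0.0806 kg/m³

For an instantaneous plane source, C(x,t) = M/(n_e·A·√(4πDt)) · exp(−(x−vt)²/(4Dt)), with n_e·A the pore (flow) area.
Plume center vt = 1.3 × 55 = 71.5 m, so the well at 46 m is 25.5 m upgradient of the peak.
√(4πDt) = 47.76 m, giving peak height M/(n_e·A·√(4πDt)) = 8.3/(0.44 × 2.0 × 47.76) = 0.1975 kg/m³.
(x−vt)²/(4Dt) = (-25.5)²/(4 × 3.3 × 55) = 0.8957; exp(−0.8957) = 0.4083.
C = 0.1975 × 0.4083 = 0.0806 kg/m³.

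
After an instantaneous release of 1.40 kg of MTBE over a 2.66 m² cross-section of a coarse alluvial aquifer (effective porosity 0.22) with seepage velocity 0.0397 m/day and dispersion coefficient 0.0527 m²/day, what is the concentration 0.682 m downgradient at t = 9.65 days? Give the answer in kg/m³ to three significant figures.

For an instantaneous plane source, C(x,t) = M/(n_e·A·√(4πDt)) · exp(−(x−vt)²/(4Dt)), with n_e·A the pore (flow) area.
Plume center vt = 0.0397 × 9.65 = 0.383105 m, so the well at 0.682 m is 0.298895 m downgradient of the peak.
√(4πDt) = 2.528 m, giving peak height M/(n_e·A·√(4πDt)) = 1.40/(0.22 × 2.66 × 2.528) = 0.9463 kg/m³.
(x−vt)²/(4Dt) = (0.298895)²/(4 × 0.0527 × 9.65) = 0.04392; exp(−0.04392) = 0.9570.
C = 0.9463 × 0.9570 = 0.906 kg/m³.

0.906 kg/m³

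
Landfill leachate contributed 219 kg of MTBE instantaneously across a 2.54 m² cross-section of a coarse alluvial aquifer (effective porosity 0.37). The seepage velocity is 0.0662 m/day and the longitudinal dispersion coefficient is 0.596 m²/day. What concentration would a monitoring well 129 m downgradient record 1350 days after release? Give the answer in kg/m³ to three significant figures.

For an instantaneous plane source, C(x,t) = M/(n_e·A·√(4πDt)) · exp(−(x−vt)²/(4Dt)), with n_e·A the pore (flow) area.
Plume center vt = 0.0662 × 1350 = 89.37 m, so the well at 129 m is 39.63 m downgradient of the peak.
√(4πDt) = 100.6 m, giving peak height M/(n_e·A·√(4πDt)) = 219/(0.37 × 2.54 × 100.6) = 2.316 kg/m³.
(x−vt)²/(4Dt) = (39.63)²/(4 × 0.596 × 1350) = 0.4880; exp(−0.4880) = 0.6139.
C = 2.316 × 0.6139 = 1.42 kg/m³.

1.42 kg/m³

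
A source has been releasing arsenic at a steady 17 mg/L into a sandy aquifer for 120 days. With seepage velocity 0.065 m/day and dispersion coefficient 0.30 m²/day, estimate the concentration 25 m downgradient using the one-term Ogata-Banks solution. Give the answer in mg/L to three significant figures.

0.363 mg/L

For a continuous step input, C/C₀ ≈ ½·erfc((x−vt)/(2√(Dt))).
vt = 0.065 × 120 = 7.8 m and 2√(Dt) = 2√(0.30 × 120) = 12.00 m.
Argument (x−vt)/(2√(Dt)) = (25 − 7.8)/12.00 = 1.433; ½·erfc(1.433) = 0.02135.
C = 17 × 0.02135 = 0.363 mg/L.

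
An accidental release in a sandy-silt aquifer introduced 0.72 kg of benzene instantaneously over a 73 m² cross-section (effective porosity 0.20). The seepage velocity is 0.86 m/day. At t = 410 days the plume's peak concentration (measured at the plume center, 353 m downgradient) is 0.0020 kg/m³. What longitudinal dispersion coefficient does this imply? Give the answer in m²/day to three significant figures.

At the plume center C_max = M/(n_e·A·√(4πDt)), so D = M²/(4πt·(n_e·A·C_max)²).
n_e·A·C_max = 0.20 × 73 × 0.0020 = 0.02920 kg/m.
D = 0.72²/(4π × 410 × 0.02920²) = 0.118 m²/day.

0.118 m²/day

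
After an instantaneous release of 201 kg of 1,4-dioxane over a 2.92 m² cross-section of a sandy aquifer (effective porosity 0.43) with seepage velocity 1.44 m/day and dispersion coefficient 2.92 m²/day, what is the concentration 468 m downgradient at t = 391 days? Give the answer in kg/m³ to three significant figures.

0.185 kg/m³

For an instantaneous plane source, C(x,t) = M/(n_e·A·√(4πDt)) · exp(−(x−vt)²/(4Dt)), with n_e·A the pore (flow) area.
Plume center vt = 1.44 × 391 = 563.04 m, so the well at 468 m is 95.04 m upgradient of the peak.
√(4πDt) = 119.8 m, giving peak height M/(n_e·A·√(4πDt)) = 201/(0.43 × 2.92 × 119.8) = 1.336 kg/m³.
(x−vt)²/(4Dt) = (-95.04)²/(4 × 2.92 × 391) = 1.978; exp(−1.978) = 0.1383.
C = 1.336 × 0.1383 = 0.185 kg/m³.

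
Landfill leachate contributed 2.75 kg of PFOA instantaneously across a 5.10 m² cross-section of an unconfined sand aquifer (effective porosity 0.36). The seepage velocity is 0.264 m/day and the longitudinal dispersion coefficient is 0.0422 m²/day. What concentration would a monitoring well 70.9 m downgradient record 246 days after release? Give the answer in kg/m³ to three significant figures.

0.0558 kg/m³

For an instantaneous plane source, C(x,t) = M/(n_e·A·√(4πDt)) · exp(−(x−vt)²/(4Dt)), with n_e·A the pore (flow) area.
Plume center vt = 0.264 × 246 = 64.944 m, so the well at 70.9 m is 5.956 m downgradient of the peak.
√(4πDt) = 11.42 m, giving peak height M/(n_e·A·√(4πDt)) = 2.75/(0.36 × 5.10 × 11.42) = 0.1312 kg/m³.
(x−vt)²/(4Dt) = (5.956)²/(4 × 0.0422 × 246) = 0.8543; exp(−0.8543) = 0.4256.
C = 0.1312 × 0.4256 = 0.0558 kg/m³.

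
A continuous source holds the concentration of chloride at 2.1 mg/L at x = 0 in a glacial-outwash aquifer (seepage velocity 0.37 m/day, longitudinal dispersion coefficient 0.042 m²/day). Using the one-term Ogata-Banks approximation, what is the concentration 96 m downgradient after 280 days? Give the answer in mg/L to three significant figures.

For a continuous step input, C/C₀ ≈ ½·erfc((x−vt)/(2√(Dt))).
vt = 0.37 × 280 = 103.6 m and 2√(Dt) = 2√(0.042 × 280) = 6.859 m.
Argument (x−vt)/(2√(Dt)) = (96 − 103.6)/6.859 = -1.108; ½·erfc(-1.108) = 0.9414.
C = 2.1 × 0.9414 = 1.98 mg/L.

1.98 mg/L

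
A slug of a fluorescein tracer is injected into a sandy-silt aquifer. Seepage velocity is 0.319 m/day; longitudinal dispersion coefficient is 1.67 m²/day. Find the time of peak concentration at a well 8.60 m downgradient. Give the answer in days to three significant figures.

15.2 days

For the 1D instantaneous-source solution, setting ∂C/∂t = 0 at fixed x gives v²t² + 2Dt − x² = 0, so t = (√(D² + v²x²) − D)/v².
√(D² + v²x²) = √(1.67² + 0.319² × 8.60²) = 3.212; v² = 0.101761.
t = (3.212 − 1.67)/0.101761 = 15.2 days (vs. the pure-advection estimate x/v = 27.0 d).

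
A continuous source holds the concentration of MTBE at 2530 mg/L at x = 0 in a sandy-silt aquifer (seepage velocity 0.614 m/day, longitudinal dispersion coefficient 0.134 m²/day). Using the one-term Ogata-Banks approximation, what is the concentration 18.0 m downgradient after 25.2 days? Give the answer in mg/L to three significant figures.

For a continuous step input, C/C₀ ≈ ½·erfc((x−vt)/(2√(Dt))).
vt = 0.614 × 25.2 = 15.4728 m and 2√(Dt) = 2√(0.134 × 25.2) = 3.675 m.
Argument (x−vt)/(2√(Dt)) = (18.0 − 15.4728)/3.675 = 0.6877; ½·erfc(0.6877) = 0.1654.
C = 2530 × 0.1654 = 418 mg/L.

418 mg/L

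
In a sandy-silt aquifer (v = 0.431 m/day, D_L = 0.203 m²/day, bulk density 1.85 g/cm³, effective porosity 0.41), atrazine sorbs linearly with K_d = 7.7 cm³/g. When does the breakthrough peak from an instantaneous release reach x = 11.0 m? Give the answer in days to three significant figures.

Retardation factor R = 1 + ρ_b·K_d/n = 1 + 1.85 × 7.7/0.41 = 35.74.
Sorption retards both mechanisms: v_R = v/R = 0.01206 m/day, D_R = D/R = 0.005680 m²/day.
Peak time from v_R²t² + 2D_R t − x² = 0: t = (√(D_R² + v_R²x²) − D_R)/v_R².
√(D_R² + v_R²x²) = √(0.005680² + 0.01206² × 11.0²) = 0.1328; v_R² = 0.0001454.
t = (0.1328 − 0.005680)/0.0001454 = 874 days.

874 days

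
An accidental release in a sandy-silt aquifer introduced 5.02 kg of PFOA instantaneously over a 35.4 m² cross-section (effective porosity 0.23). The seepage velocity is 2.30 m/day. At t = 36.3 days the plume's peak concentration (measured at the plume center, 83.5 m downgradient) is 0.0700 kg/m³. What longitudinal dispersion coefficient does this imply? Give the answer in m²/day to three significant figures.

0.170 m²/day

At the plume center C_max = M/(n_e·A·√(4πDt)), so D = M²/(4πt·(n_e·A·C_max)²).
n_e·A·C_max = 0.23 × 35.4 × 0.0700 = 0.5699 kg/m.
D = 5.02²/(4π × 36.3 × 0.5699²) = 0.170 m²/day.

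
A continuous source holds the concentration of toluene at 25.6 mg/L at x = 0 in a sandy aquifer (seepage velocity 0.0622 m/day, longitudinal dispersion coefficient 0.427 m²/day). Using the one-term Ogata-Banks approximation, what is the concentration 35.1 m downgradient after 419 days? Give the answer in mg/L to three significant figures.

8.10 mg/L

For a continuous step input, C/C₀ ≈ ½·erfc((x−vt)/(2√(Dt))).
vt = 0.0622 × 419 = 26.0618 m and 2√(Dt) = 2√(0.427 × 419) = 26.75 m.
Argument (x−vt)/(2√(Dt)) = (35.1 − 26.0618)/26.75 = 0.3379; ½·erfc(0.3379) = 0.3164.
C = 25.6 × 0.3164 = 8.10 mg/L.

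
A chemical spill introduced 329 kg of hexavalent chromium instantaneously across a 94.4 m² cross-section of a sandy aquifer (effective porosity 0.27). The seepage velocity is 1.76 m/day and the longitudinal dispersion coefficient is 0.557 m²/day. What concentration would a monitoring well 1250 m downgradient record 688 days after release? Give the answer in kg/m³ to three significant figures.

0.0685 kg/m³

For an instantaneous plane source, C(x,t) = M/(n_e·A·√(4πDt)) · exp(−(x−vt)²/(4Dt)), with n_e·A the pore (flow) area.
Plume center vt = 1.76 × 688 = 1210.88 m, so the well at 1250 m is 39.12 m downgradient of the peak.
√(4πDt) = 69.39 m, giving peak height M/(n_e·A·√(4πDt)) = 329/(0.27 × 94.4 × 69.39) = 0.1860 kg/m³.
(x−vt)²/(4Dt) = (39.12)²/(4 × 0.557 × 688) = 0.9984; exp(−0.9984) = 0.3685.
C = 0.1860 × 0.3685 = 0.0685 kg/m³.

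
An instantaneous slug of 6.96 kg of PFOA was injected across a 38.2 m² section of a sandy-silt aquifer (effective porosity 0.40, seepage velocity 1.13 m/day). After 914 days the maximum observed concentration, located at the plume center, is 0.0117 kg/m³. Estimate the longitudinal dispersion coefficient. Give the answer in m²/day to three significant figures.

0.132 m²/day

At the plume center C_max = M/(n_e·A·√(4πDt)), so D = M²/(4πt·(n_e·A·C_max)²).
n_e·A·C_max = 0.40 × 38.2 × 0.0117 = 0.1788 kg/m.
D = 6.96²/(4π × 914 × 0.1788²) = 0.132 m²/day.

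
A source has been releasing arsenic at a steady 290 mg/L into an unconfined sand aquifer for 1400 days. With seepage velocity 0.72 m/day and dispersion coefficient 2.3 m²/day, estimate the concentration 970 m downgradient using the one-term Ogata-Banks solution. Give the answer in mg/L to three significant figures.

198 mg/L

For a continuous step input, C/C₀ ≈ ½·erfc((x−vt)/(2√(Dt))).
vt = 0.72 × 1400 = 1008 m and 2√(Dt) = 2√(2.3 × 1400) = 113.5 m.
Argument (x−vt)/(2√(Dt)) = (970 − 1008)/113.5 = -0.3348; ½·erfc(-0.3348) = 0.6821.
C = 290 × 0.6821 = 198 mg/L.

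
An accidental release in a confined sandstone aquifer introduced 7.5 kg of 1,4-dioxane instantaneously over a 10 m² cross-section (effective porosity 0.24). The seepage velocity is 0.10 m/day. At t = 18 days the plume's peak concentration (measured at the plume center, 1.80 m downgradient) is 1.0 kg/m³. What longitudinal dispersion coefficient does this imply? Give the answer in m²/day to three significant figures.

At the plume center C_max = M/(n_e·A·√(4πDt)), so D = M²/(4πt·(n_e·A·C_max)²).
n_e·A·C_max = 0.24 × 10 × 1.0 = 2.400 kg/m.
D = 7.5²/(4π × 18 × 2.400²) = 0.0432 m²/day.

0.0432 m²/day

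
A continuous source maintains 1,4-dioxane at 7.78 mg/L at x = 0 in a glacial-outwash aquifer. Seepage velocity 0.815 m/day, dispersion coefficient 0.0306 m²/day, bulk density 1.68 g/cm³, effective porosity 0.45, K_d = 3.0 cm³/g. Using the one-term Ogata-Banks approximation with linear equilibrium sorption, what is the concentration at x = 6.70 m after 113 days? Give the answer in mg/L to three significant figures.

6.77 mg/L

Retardation factor R = 1 + ρ_b·K_d/n = 1 + 1.68 × 3.0/0.45 = 12.20.
Sorption retards both mechanisms: v_R = v/R = 0.06680 m/day, D_R = D/R = 0.002508 m²/day.
v_R·t = 0.06680 × 113 = 7.5484 m; 2√(D_R t) = 1.065 m; argument = (6.70 − 7.5484)/1.065 = -0.7966.
C = C₀ × ½·erfc(-0.7966) = 7.78 × 0.8700 = 6.77 mg/L.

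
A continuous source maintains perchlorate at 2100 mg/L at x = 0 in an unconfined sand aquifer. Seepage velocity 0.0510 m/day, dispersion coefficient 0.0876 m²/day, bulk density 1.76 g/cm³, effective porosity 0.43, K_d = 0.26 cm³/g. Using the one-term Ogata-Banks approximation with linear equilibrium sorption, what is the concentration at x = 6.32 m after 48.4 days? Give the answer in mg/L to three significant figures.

Retardation factor R = 1 + ρ_b·K_d/n = 1 + 1.76 × 0.26/0.43 = 2.064.
Sorption retards both mechanisms: v_R = v/R = 0.02471 m/day, D_R = D/R = 0.04244 m²/day.
v_R·t = 0.02471 × 48.4 = 1.195964 m; 2√(D_R t) = 2.866 m; argument = (6.32 − 1.195964)/2.866 = 1.788.
C = C₀ × ½·erfc(1.788) = 2100 × 0.005726 = 12.0 mg/L.

12.0 mg/L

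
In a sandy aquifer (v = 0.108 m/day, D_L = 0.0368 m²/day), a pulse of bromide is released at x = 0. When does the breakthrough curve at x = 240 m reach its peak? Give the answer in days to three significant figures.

2220 days

For the 1D instantaneous-source solution, setting ∂C/∂t = 0 at fixed x gives v²t² + 2Dt − x² = 0, so t = (√(D² + v²x²) − D)/v².
√(D² + v²x²) = √(0.0368² + 0.108² × 240²) = 25.92; v² = 0.011664.
t = (25.92 − 0.0368)/0.011664 = 2220 days (vs. the pure-advection estimate x/v = 2220 d).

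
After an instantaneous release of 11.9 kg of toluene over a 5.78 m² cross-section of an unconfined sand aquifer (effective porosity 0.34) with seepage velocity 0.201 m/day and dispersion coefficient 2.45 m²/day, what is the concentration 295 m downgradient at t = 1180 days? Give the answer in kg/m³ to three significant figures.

0.0238 kg/m³

For an instantaneous plane source, C(x,t) = M/(n_e·A·√(4πDt)) · exp(−(x−vt)²/(4Dt)), with n_e·A the pore (flow) area.
Plume center vt = 0.201 × 1180 = 237.18 m, so the well at 295 m is 57.82 m downgradient of the peak.
√(4πDt) = 190.6 m, giving peak height M/(n_e·A·√(4πDt)) = 11.9/(0.34 × 5.78 × 190.6) = 0.03177 kg/m³.
(x−vt)²/(4Dt) = (57.82)²/(4 × 2.45 × 1180) = 0.2891; exp(−0.2891) = 0.7489.
C = 0.03177 × 0.7489 = 0.0238 kg/m³.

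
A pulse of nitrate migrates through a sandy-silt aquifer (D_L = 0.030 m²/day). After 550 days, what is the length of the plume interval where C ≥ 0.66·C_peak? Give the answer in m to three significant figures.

10.5 m

The plume is Gaussian with σ = √(2Dt) = √(2 × 0.030 × 550) = 5.745 m.
C/C_peak = exp(−Δx²/(2σ²)) = 0.66 ⇒ Δx = σ·√(−2 ln 0.66) = 5.745 × 0.9116 = 5.237 m.
Width = 2Δx = 10.5 m.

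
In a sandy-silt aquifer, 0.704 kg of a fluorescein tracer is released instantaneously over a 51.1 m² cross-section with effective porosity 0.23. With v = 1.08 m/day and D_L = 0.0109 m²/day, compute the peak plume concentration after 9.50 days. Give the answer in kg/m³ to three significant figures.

0.0525 kg/m³

The peak of an instantaneous 1D plume sits at x = vt; there the Gaussian factor is 1 and C_max = M/(n_e·A·√(4πDt)), where n_e·A is the pore area the mass is dissolved in.
√(4πDt) = √(4π × 0.0109 × 9.50) = 1.141 m, so C_max = 0.704/(0.23 × 51.1 × 1.141) = 0.0525 kg/m³.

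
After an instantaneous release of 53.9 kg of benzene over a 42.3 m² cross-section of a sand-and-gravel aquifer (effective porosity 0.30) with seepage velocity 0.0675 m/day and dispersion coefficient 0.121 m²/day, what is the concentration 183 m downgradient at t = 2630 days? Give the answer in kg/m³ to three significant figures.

For an instantaneous plane source, C(x,t) = M/(n_e·A·√(4πDt)) · exp(−(x−vt)²/(4Dt)), with n_e·A the pore (flow) area.
Plume center vt = 0.0675 × 2630 = 177.525 m, so the well at 183 m is 5.475 m downgradient of the peak.
√(4πDt) = 63.24 m, giving peak height M/(n_e·A·√(4πDt)) = 53.9/(0.30 × 42.3 × 63.24) = 0.06716 kg/m³.
(x−vt)²/(4Dt) = (5.475)²/(4 × 0.121 × 2630) = 0.02355; exp(−0.02355) = 0.9767.
C = 0.06716 × 0.9767 = 0.0656 kg/m³.

0.0656 kg/m³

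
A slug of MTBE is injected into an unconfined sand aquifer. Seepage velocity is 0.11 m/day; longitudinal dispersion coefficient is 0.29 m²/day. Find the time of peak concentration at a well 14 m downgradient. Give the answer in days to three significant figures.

106 days

For the 1D instantaneous-source solution, setting ∂C/∂t = 0 at fixed x gives v²t² + 2Dt − x² = 0, so t = (√(D² + v²x²) − D)/v².
√(D² + v²x²) = √(0.29² + 0.11² × 14²) = 1.567; v² = 0.0121.
t = (1.567 − 0.29)/0.0121 = 106 days (vs. the pure-advection estimate x/v = 127 d).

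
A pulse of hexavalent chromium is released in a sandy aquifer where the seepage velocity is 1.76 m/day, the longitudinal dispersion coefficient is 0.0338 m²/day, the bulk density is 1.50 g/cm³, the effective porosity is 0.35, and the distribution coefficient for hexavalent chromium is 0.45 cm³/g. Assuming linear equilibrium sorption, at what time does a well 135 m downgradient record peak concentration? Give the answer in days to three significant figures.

Retardation factor R = 1 + ρ_b·K_d/n = 1 + 1.50 × 0.45/0.35 = 2.929.
Sorption retards both mechanisms: v_R = v/R = 0.6009 m/day, D_R = D/R = 0.01154 m²/day.
Peak time from v_R²t² + 2D_R t − x² = 0: t = (√(D_R² + v_R²x²) − D_R)/v_R².
√(D_R² + v_R²x²) = √(0.01154² + 0.6009² × 135²) = 81.12; v_R² = 0.3611.
t = (81.12 − 0.01154)/0.3611 = 225 days.

225 days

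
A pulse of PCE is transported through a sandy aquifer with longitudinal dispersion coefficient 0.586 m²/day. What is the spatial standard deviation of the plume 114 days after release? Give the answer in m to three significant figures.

11.6 m

Dispersive spreading gives a Gaussian with σ² = 2Dt; advection only shifts the center.
σ = √(2 × 0.586 × 114) = 11.6 m.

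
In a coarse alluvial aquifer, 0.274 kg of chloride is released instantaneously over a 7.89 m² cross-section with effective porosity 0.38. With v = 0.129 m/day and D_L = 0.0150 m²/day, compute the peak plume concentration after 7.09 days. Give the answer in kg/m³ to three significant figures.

The peak of an instantaneous 1D plume sits at x = vt; there the Gaussian factor is 1 and C_max = M/(n_e·A·√(4πDt)), where n_e·A is the pore area the mass is dissolved in.
√(4πDt) = √(4π × 0.0150 × 7.09) = 1.156 m, so C_max = 0.274/(0.38 × 7.89 × 1.156) = 0.0791 kg/m³.

0.0791 kg/m³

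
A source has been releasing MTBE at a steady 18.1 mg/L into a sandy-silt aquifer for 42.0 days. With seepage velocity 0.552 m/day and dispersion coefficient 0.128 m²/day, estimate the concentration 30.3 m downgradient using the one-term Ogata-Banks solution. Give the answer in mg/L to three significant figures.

0.271 mg/L

For a continuous step input, C/C₀ ≈ ½·erfc((x−vt)/(2√(Dt))).
vt = 0.552 × 42.0 = 23.184 m and 2√(Dt) = 2√(0.128 × 42.0) = 4.637 m.
Argument (x−vt)/(2√(Dt)) = (30.3 − 23.184)/4.637 = 1.535; ½·erfc(1.535) = 0.01497.
C = 18.1 × 0.01497 = 0.271 mg/L.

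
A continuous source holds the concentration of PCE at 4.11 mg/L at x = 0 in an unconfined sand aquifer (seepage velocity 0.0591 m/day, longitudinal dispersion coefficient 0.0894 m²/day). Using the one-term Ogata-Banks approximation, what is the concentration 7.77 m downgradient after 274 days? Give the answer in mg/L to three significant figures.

For a continuous step input, C/C₀ ≈ ½·erfc((x−vt)/(2√(Dt))).
vt = 0.0591 × 274 = 16.1934 m and 2√(Dt) = 2√(0.0894 × 274) = 9.899 m.
Argument (x−vt)/(2√(Dt)) = (7.77 − 16.1934)/9.899 = -0.8509; ½·erfc(-0.8509) = 0.8856.
C = 4.11 × 0.8856 = 3.64 mg/L.

3.64 mg/L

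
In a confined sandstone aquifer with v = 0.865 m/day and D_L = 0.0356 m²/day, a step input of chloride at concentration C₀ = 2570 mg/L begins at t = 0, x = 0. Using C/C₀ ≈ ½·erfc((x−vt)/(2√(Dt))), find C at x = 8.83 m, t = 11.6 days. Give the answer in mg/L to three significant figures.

2330 mg/L

For a continuous step input, C/C₀ ≈ ½·erfc((x−vt)/(2√(Dt))).
vt = 0.865 × 11.6 = 10.034 m and 2√(Dt) = 2√(0.0356 × 11.6) = 1.285 m.
Argument (x−vt)/(2√(Dt)) = (8.83 − 10.034)/1.285 = -0.9370; ½·erfc(-0.9370) = 0.9074.
C = 2570 × 0.9074 = 2330 mg/L.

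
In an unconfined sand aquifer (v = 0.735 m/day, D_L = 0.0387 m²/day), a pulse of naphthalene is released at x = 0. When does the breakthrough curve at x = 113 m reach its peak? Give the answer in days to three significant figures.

154 days

For the 1D instantaneous-source solution, setting ∂C/∂t = 0 at fixed x gives v²t² + 2Dt − x² = 0, so t = (√(D² + v²x²) − D)/v².
√(D² + v²x²) = √(0.0387² + 0.735² × 113²) = 83.06; v² = 0.540225.
t = (83.06 − 0.0387)/0.540225 = 154 days (vs. the pure-advection estimate x/v = 154 d).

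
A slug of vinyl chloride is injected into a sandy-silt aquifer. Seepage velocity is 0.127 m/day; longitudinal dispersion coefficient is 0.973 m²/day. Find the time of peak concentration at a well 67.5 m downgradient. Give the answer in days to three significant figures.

475 days

For the 1D instantaneous-source solution, setting ∂C/∂t = 0 at fixed x gives v²t² + 2Dt − x² = 0, so t = (√(D² + v²x²) − D)/v².
√(D² + v²x²) = √(0.973² + 0.127² × 67.5²) = 8.628; v² = 0.016129.
t = (8.628 − 0.973)/0.016129 = 475 days (vs. the pure-advection estimate x/v = 531 d).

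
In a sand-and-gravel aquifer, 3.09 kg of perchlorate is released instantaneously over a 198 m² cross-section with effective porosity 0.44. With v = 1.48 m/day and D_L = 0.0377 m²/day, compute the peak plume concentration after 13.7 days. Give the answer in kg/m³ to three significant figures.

0.0139 kg/m³

The peak of an instantaneous 1D plume sits at x = vt; there the Gaussian factor is 1 and C_max = M/(n_e·A·√(4πDt)), where n_e·A is the pore area the mass is dissolved in.
√(4πDt) = √(4π × 0.0377 × 13.7) = 2.548 m, so C_max = 3.09/(0.44 × 198 × 2.548) = 0.0139 kg/m³.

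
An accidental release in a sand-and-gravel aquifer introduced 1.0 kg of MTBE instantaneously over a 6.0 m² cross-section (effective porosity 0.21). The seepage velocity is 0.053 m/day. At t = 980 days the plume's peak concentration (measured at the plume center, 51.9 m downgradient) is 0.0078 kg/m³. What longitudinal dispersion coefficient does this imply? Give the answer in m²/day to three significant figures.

At the plume center C_max = M/(n_e·A·√(4πDt)), so D = M²/(4πt·(n_e·A·C_max)²).
n_e·A·C_max = 0.21 × 6.0 × 0.0078 = 0.009828 kg/m.
D = 1.0²/(4π × 980 × 0.009828²) = 0.841 m²/day.

0.841 m²/day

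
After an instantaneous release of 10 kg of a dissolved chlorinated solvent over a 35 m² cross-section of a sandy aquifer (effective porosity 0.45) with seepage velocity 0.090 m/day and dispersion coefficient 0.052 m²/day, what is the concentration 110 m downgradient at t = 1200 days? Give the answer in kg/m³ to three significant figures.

For an instantaneous plane source, C(x,t) = M/(n_e·A·√(4πDt)) · exp(−(x−vt)²/(4Dt)), with n_e·A the pore (flow) area.
Plume center vt = 0.090 × 1200 = 108 m, so the well at 110 m is 2 m downgradient of the peak.
√(4πDt) = 28.00 m, giving peak height M/(n_e·A·√(4πDt)) = 10/(0.45 × 35 × 28.00) = 0.02268 kg/m³.
(x−vt)²/(4Dt) = (2)²/(4 × 0.052 × 1200) = 0.01603; exp(−0.01603) = 0.9841.
C = 0.02268 × 0.9841 = 0.0223 kg/m³.

0.0223 kg/m³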